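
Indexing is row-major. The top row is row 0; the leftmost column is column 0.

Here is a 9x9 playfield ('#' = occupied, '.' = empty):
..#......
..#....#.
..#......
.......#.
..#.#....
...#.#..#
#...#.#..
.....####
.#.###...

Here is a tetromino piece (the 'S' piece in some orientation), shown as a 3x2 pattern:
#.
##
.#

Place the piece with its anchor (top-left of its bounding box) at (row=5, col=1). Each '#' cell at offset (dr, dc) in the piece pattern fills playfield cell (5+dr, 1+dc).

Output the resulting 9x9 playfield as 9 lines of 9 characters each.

Answer: ..#......
..#....#.
..#......
.......#.
..#.#....
.#.#.#..#
###.#.#..
..#..####
.#.###...

Derivation:
Fill (5+0,1+0) = (5,1)
Fill (5+1,1+0) = (6,1)
Fill (5+1,1+1) = (6,2)
Fill (5+2,1+1) = (7,2)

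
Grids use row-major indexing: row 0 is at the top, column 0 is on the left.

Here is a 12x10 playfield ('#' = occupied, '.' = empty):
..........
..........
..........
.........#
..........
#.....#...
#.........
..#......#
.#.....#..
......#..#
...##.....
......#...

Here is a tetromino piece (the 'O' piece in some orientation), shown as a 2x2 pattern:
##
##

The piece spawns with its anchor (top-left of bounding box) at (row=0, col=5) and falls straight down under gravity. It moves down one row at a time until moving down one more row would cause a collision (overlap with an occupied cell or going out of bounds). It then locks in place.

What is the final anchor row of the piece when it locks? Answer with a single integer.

Spawn at (row=0, col=5). Try each row:
  row 0: fits
  row 1: fits
  row 2: fits
  row 3: fits
  row 4: blocked -> lock at row 3

Answer: 3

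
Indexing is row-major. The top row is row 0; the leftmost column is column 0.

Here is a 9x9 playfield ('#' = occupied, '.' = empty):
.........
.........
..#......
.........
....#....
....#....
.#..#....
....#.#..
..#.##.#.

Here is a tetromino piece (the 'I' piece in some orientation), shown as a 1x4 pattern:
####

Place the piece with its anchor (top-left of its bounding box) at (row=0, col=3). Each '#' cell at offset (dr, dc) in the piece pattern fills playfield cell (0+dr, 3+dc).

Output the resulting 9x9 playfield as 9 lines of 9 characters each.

Fill (0+0,3+0) = (0,3)
Fill (0+0,3+1) = (0,4)
Fill (0+0,3+2) = (0,5)
Fill (0+0,3+3) = (0,6)

Answer: ...####..
.........
..#......
.........
....#....
....#....
.#..#....
....#.#..
..#.##.#.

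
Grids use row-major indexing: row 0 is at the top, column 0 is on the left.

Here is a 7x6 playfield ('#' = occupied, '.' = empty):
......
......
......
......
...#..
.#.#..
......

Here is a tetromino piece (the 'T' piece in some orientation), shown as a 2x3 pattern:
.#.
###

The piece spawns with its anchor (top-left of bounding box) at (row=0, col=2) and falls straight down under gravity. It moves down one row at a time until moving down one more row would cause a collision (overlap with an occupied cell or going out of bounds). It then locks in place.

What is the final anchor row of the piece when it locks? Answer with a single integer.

Answer: 2

Derivation:
Spawn at (row=0, col=2). Try each row:
  row 0: fits
  row 1: fits
  row 2: fits
  row 3: blocked -> lock at row 2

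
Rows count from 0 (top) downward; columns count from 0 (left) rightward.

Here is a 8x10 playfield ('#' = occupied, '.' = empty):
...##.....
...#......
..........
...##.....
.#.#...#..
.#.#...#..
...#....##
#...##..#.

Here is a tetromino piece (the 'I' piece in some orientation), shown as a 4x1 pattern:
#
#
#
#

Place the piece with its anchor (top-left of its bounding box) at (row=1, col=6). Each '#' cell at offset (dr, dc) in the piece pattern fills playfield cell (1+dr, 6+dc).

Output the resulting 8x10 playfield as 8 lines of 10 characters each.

Fill (1+0,6+0) = (1,6)
Fill (1+1,6+0) = (2,6)
Fill (1+2,6+0) = (3,6)
Fill (1+3,6+0) = (4,6)

Answer: ...##.....
...#..#...
......#...
...##.#...
.#.#..##..
.#.#...#..
...#....##
#...##..#.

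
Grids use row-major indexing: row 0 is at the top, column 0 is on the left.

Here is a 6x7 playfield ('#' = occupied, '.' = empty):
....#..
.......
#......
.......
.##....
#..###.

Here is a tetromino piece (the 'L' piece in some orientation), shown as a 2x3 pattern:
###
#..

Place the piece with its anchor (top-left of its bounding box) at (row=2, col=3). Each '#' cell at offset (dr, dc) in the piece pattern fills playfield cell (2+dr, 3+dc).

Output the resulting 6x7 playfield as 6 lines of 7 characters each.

Answer: ....#..
.......
#..###.
...#...
.##....
#..###.

Derivation:
Fill (2+0,3+0) = (2,3)
Fill (2+0,3+1) = (2,4)
Fill (2+0,3+2) = (2,5)
Fill (2+1,3+0) = (3,3)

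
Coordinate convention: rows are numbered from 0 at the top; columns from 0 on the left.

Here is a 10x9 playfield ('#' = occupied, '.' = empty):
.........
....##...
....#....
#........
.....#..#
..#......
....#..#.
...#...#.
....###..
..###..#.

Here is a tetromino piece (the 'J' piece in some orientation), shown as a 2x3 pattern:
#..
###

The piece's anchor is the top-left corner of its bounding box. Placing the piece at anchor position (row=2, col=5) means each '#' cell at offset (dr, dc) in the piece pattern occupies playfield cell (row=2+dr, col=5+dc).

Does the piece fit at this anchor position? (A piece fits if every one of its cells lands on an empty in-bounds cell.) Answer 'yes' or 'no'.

Check each piece cell at anchor (2, 5):
  offset (0,0) -> (2,5): empty -> OK
  offset (1,0) -> (3,5): empty -> OK
  offset (1,1) -> (3,6): empty -> OK
  offset (1,2) -> (3,7): empty -> OK
All cells valid: yes

Answer: yes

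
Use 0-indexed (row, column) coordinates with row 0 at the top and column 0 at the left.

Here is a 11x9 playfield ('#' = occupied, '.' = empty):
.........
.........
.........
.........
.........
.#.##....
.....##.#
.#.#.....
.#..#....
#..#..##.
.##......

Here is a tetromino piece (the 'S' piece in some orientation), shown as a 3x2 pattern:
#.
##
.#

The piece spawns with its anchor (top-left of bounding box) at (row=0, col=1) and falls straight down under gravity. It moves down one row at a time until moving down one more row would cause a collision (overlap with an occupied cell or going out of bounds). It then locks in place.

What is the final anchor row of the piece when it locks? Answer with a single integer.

Answer: 3

Derivation:
Spawn at (row=0, col=1). Try each row:
  row 0: fits
  row 1: fits
  row 2: fits
  row 3: fits
  row 4: blocked -> lock at row 3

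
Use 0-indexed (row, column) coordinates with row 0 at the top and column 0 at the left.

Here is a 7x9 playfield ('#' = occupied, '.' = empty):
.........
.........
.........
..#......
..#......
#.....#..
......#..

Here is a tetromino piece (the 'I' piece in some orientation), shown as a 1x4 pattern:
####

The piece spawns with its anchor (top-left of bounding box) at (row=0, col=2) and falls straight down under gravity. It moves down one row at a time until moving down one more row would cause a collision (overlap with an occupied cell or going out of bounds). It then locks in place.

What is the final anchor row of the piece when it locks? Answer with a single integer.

Spawn at (row=0, col=2). Try each row:
  row 0: fits
  row 1: fits
  row 2: fits
  row 3: blocked -> lock at row 2

Answer: 2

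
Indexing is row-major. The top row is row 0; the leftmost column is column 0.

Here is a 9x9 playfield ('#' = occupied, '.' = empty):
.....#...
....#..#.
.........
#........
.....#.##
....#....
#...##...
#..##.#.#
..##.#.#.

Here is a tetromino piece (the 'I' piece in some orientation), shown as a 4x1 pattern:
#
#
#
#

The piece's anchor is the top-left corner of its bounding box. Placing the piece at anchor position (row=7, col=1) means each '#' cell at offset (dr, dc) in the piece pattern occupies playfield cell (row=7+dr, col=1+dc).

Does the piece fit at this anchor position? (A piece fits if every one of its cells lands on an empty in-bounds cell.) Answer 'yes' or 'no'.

Answer: no

Derivation:
Check each piece cell at anchor (7, 1):
  offset (0,0) -> (7,1): empty -> OK
  offset (1,0) -> (8,1): empty -> OK
  offset (2,0) -> (9,1): out of bounds -> FAIL
  offset (3,0) -> (10,1): out of bounds -> FAIL
All cells valid: no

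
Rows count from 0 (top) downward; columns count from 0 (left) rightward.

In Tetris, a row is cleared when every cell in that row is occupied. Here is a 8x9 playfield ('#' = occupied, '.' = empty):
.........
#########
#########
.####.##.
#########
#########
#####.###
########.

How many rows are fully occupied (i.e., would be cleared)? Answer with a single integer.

Check each row:
  row 0: 9 empty cells -> not full
  row 1: 0 empty cells -> FULL (clear)
  row 2: 0 empty cells -> FULL (clear)
  row 3: 3 empty cells -> not full
  row 4: 0 empty cells -> FULL (clear)
  row 5: 0 empty cells -> FULL (clear)
  row 6: 1 empty cell -> not full
  row 7: 1 empty cell -> not full
Total rows cleared: 4

Answer: 4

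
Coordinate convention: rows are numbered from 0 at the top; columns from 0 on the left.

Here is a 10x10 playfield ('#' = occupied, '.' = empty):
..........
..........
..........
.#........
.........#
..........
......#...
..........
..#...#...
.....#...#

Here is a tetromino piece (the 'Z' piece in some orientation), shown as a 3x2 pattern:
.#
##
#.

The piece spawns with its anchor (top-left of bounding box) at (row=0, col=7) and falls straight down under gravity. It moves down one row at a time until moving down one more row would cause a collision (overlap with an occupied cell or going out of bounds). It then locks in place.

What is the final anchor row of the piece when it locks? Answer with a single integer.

Answer: 7

Derivation:
Spawn at (row=0, col=7). Try each row:
  row 0: fits
  row 1: fits
  row 2: fits
  row 3: fits
  row 4: fits
  row 5: fits
  row 6: fits
  row 7: fits
  row 8: blocked -> lock at row 7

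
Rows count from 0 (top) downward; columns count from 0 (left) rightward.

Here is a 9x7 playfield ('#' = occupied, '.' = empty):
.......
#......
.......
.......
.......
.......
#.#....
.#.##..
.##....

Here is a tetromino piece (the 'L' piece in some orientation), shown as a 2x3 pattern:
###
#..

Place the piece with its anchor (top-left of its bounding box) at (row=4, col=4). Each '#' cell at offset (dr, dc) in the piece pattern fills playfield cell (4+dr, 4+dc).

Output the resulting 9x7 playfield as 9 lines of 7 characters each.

Answer: .......
#......
.......
.......
....###
....#..
#.#....
.#.##..
.##....

Derivation:
Fill (4+0,4+0) = (4,4)
Fill (4+0,4+1) = (4,5)
Fill (4+0,4+2) = (4,6)
Fill (4+1,4+0) = (5,4)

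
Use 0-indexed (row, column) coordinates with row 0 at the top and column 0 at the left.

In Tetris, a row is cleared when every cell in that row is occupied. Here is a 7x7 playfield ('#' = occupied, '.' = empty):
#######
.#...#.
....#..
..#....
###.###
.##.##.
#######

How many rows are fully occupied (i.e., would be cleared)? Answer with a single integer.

Answer: 2

Derivation:
Check each row:
  row 0: 0 empty cells -> FULL (clear)
  row 1: 5 empty cells -> not full
  row 2: 6 empty cells -> not full
  row 3: 6 empty cells -> not full
  row 4: 1 empty cell -> not full
  row 5: 3 empty cells -> not full
  row 6: 0 empty cells -> FULL (clear)
Total rows cleared: 2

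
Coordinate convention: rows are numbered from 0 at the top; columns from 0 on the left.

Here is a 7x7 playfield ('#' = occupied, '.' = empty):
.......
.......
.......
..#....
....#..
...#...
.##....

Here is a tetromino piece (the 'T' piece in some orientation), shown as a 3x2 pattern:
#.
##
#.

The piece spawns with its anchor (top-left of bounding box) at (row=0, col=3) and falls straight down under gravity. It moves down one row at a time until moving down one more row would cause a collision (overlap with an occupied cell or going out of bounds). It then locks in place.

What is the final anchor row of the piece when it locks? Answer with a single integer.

Spawn at (row=0, col=3). Try each row:
  row 0: fits
  row 1: fits
  row 2: fits
  row 3: blocked -> lock at row 2

Answer: 2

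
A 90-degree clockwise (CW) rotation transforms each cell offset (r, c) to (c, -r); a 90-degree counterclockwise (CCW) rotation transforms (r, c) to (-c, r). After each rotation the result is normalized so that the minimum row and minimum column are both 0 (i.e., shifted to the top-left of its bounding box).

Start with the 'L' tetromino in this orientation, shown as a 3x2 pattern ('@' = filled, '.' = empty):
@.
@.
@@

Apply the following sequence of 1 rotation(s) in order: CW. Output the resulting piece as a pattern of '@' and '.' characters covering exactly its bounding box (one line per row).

Start:
@.
@.
@@
After rotation 1 (CW):
@@@
@..

Answer: @@@
@..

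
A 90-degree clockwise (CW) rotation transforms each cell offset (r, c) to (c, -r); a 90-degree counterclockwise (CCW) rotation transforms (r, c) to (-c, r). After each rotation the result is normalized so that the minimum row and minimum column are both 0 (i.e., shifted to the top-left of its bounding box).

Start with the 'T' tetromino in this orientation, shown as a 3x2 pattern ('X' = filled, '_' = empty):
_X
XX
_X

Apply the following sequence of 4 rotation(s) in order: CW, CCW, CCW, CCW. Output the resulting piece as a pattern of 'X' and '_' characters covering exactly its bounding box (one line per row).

Answer: X_
XX
X_

Derivation:
Start:
_X
XX
_X
After rotation 1 (CW):
_X_
XXX
After rotation 2 (CCW):
_X
XX
_X
After rotation 3 (CCW):
XXX
_X_
After rotation 4 (CCW):
X_
XX
X_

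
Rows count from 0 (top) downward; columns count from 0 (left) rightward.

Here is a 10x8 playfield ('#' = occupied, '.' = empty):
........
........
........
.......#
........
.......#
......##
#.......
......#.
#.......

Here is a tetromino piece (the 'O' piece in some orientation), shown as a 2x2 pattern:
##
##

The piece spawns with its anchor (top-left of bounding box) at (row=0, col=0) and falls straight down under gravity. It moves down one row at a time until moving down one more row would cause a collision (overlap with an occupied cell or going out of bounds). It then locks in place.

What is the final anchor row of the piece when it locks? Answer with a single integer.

Spawn at (row=0, col=0). Try each row:
  row 0: fits
  row 1: fits
  row 2: fits
  row 3: fits
  row 4: fits
  row 5: fits
  row 6: blocked -> lock at row 5

Answer: 5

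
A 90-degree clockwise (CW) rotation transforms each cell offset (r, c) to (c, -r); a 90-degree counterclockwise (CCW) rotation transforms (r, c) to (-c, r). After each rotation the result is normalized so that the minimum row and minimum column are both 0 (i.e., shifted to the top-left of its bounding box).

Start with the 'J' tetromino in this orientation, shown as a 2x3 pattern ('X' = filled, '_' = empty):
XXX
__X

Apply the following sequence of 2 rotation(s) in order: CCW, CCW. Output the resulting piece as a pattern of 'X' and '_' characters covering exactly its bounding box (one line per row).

Start:
XXX
__X
After rotation 1 (CCW):
XX
X_
X_
After rotation 2 (CCW):
X__
XXX

Answer: X__
XXX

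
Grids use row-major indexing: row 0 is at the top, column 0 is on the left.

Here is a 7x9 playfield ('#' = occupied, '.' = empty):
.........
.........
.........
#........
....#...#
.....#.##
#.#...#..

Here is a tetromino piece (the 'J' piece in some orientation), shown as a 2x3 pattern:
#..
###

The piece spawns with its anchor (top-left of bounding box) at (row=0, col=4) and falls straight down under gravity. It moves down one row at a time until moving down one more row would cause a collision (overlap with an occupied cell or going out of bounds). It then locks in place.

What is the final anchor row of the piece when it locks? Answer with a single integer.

Answer: 2

Derivation:
Spawn at (row=0, col=4). Try each row:
  row 0: fits
  row 1: fits
  row 2: fits
  row 3: blocked -> lock at row 2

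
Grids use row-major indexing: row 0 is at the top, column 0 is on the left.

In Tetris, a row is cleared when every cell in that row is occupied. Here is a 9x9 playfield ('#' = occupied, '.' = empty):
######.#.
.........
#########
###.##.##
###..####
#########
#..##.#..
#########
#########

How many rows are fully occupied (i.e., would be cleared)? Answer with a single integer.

Answer: 4

Derivation:
Check each row:
  row 0: 2 empty cells -> not full
  row 1: 9 empty cells -> not full
  row 2: 0 empty cells -> FULL (clear)
  row 3: 2 empty cells -> not full
  row 4: 2 empty cells -> not full
  row 5: 0 empty cells -> FULL (clear)
  row 6: 5 empty cells -> not full
  row 7: 0 empty cells -> FULL (clear)
  row 8: 0 empty cells -> FULL (clear)
Total rows cleared: 4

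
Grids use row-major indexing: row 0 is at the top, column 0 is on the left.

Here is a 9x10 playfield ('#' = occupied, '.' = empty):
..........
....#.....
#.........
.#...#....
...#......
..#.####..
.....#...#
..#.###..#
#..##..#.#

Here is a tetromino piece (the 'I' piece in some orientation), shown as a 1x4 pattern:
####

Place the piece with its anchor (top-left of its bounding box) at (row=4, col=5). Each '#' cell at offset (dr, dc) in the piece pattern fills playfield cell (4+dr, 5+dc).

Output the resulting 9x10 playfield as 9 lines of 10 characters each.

Fill (4+0,5+0) = (4,5)
Fill (4+0,5+1) = (4,6)
Fill (4+0,5+2) = (4,7)
Fill (4+0,5+3) = (4,8)

Answer: ..........
....#.....
#.........
.#...#....
...#.####.
..#.####..
.....#...#
..#.###..#
#..##..#.#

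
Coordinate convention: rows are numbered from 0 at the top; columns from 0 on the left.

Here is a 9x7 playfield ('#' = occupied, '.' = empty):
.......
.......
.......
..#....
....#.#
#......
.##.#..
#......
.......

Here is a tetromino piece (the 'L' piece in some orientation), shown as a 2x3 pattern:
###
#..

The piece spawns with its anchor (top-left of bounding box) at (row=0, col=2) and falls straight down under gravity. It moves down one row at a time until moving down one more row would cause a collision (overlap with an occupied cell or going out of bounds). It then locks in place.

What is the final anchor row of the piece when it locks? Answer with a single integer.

Spawn at (row=0, col=2). Try each row:
  row 0: fits
  row 1: fits
  row 2: blocked -> lock at row 1

Answer: 1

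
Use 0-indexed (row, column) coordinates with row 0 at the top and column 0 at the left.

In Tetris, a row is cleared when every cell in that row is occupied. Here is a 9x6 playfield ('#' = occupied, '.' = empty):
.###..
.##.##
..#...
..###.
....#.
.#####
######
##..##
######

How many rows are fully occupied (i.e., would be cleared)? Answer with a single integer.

Answer: 2

Derivation:
Check each row:
  row 0: 3 empty cells -> not full
  row 1: 2 empty cells -> not full
  row 2: 5 empty cells -> not full
  row 3: 3 empty cells -> not full
  row 4: 5 empty cells -> not full
  row 5: 1 empty cell -> not full
  row 6: 0 empty cells -> FULL (clear)
  row 7: 2 empty cells -> not full
  row 8: 0 empty cells -> FULL (clear)
Total rows cleared: 2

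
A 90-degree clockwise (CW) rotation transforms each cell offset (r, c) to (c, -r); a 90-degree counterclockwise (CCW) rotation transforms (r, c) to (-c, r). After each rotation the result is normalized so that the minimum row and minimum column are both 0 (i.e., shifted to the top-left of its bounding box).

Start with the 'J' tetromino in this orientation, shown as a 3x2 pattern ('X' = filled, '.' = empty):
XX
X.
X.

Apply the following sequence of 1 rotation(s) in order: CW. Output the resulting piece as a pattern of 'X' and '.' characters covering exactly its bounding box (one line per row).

Start:
XX
X.
X.
After rotation 1 (CW):
XXX
..X

Answer: XXX
..X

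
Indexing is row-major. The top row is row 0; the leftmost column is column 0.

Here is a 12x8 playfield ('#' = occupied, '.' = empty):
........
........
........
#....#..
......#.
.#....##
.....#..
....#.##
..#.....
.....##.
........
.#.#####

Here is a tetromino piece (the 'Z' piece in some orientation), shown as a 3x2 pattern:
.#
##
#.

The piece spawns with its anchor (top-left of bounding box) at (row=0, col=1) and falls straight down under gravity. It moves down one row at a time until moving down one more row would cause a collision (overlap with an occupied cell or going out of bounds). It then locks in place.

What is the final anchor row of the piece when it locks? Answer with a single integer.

Spawn at (row=0, col=1). Try each row:
  row 0: fits
  row 1: fits
  row 2: fits
  row 3: blocked -> lock at row 2

Answer: 2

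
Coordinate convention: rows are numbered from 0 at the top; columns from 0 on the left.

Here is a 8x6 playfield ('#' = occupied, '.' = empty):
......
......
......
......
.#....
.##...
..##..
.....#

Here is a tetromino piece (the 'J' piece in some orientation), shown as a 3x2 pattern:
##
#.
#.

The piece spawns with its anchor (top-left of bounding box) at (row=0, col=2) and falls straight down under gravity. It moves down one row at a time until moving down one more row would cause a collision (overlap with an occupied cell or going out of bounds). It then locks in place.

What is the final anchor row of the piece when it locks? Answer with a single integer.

Spawn at (row=0, col=2). Try each row:
  row 0: fits
  row 1: fits
  row 2: fits
  row 3: blocked -> lock at row 2

Answer: 2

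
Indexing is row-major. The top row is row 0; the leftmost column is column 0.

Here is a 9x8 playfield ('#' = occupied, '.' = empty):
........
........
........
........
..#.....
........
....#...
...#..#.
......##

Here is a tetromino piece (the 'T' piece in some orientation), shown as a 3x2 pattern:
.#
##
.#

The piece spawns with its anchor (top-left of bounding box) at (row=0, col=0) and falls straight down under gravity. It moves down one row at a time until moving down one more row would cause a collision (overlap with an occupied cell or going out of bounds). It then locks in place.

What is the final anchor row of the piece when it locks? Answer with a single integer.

Answer: 6

Derivation:
Spawn at (row=0, col=0). Try each row:
  row 0: fits
  row 1: fits
  row 2: fits
  row 3: fits
  row 4: fits
  row 5: fits
  row 6: fits
  row 7: blocked -> lock at row 6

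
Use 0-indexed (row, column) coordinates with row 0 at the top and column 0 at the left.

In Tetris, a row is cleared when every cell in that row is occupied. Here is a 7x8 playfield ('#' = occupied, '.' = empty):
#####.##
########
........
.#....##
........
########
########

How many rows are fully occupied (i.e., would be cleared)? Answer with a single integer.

Check each row:
  row 0: 1 empty cell -> not full
  row 1: 0 empty cells -> FULL (clear)
  row 2: 8 empty cells -> not full
  row 3: 5 empty cells -> not full
  row 4: 8 empty cells -> not full
  row 5: 0 empty cells -> FULL (clear)
  row 6: 0 empty cells -> FULL (clear)
Total rows cleared: 3

Answer: 3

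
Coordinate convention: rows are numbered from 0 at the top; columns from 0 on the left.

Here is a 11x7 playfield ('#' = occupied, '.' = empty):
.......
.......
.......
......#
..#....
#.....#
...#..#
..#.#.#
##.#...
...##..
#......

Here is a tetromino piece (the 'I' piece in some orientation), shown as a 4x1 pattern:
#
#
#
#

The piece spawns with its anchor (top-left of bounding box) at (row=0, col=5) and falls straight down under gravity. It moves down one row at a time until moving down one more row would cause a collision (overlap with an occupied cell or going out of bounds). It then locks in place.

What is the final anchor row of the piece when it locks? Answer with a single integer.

Spawn at (row=0, col=5). Try each row:
  row 0: fits
  row 1: fits
  row 2: fits
  row 3: fits
  row 4: fits
  row 5: fits
  row 6: fits
  row 7: fits
  row 8: blocked -> lock at row 7

Answer: 7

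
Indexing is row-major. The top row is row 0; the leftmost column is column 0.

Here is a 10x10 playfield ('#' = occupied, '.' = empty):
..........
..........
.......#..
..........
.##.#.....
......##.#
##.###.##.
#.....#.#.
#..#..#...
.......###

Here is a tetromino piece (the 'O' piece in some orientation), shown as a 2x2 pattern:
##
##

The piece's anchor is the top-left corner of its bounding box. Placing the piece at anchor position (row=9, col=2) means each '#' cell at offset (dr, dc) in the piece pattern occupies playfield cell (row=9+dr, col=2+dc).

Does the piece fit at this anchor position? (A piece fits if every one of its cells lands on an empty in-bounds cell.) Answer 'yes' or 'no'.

Answer: no

Derivation:
Check each piece cell at anchor (9, 2):
  offset (0,0) -> (9,2): empty -> OK
  offset (0,1) -> (9,3): empty -> OK
  offset (1,0) -> (10,2): out of bounds -> FAIL
  offset (1,1) -> (10,3): out of bounds -> FAIL
All cells valid: no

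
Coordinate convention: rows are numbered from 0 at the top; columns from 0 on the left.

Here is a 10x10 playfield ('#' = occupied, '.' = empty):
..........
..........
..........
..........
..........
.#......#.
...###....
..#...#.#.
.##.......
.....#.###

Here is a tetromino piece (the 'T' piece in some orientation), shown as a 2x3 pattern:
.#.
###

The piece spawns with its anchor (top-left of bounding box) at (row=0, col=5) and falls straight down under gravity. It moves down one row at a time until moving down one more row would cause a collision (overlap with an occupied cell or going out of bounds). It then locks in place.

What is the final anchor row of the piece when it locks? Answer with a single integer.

Answer: 4

Derivation:
Spawn at (row=0, col=5). Try each row:
  row 0: fits
  row 1: fits
  row 2: fits
  row 3: fits
  row 4: fits
  row 5: blocked -> lock at row 4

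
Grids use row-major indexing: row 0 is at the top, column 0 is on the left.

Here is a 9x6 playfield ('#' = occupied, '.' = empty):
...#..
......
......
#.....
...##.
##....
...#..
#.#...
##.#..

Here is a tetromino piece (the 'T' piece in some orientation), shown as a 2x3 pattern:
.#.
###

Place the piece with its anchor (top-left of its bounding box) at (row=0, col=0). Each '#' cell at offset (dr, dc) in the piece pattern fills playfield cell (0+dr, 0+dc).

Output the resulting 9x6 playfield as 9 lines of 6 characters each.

Answer: .#.#..
###...
......
#.....
...##.
##....
...#..
#.#...
##.#..

Derivation:
Fill (0+0,0+1) = (0,1)
Fill (0+1,0+0) = (1,0)
Fill (0+1,0+1) = (1,1)
Fill (0+1,0+2) = (1,2)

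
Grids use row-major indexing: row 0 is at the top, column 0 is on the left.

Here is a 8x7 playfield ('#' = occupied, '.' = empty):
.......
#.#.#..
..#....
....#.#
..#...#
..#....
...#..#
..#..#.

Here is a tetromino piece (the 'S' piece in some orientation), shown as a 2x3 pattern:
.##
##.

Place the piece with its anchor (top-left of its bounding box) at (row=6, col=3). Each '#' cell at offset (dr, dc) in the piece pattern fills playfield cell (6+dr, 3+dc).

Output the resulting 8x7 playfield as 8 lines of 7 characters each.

Fill (6+0,3+1) = (6,4)
Fill (6+0,3+2) = (6,5)
Fill (6+1,3+0) = (7,3)
Fill (6+1,3+1) = (7,4)

Answer: .......
#.#.#..
..#....
....#.#
..#...#
..#....
...####
..####.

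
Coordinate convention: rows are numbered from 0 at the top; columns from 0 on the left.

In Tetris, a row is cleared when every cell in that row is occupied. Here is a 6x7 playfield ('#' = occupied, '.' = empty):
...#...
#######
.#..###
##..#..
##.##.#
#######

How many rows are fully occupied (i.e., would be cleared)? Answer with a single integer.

Answer: 2

Derivation:
Check each row:
  row 0: 6 empty cells -> not full
  row 1: 0 empty cells -> FULL (clear)
  row 2: 3 empty cells -> not full
  row 3: 4 empty cells -> not full
  row 4: 2 empty cells -> not full
  row 5: 0 empty cells -> FULL (clear)
Total rows cleared: 2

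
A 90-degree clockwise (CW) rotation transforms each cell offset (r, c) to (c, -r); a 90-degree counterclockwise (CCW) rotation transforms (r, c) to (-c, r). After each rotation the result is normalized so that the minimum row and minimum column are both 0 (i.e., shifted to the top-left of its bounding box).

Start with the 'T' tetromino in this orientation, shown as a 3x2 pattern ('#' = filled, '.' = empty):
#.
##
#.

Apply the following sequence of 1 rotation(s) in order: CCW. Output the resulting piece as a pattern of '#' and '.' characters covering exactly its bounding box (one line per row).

Answer: .#.
###

Derivation:
Start:
#.
##
#.
After rotation 1 (CCW):
.#.
###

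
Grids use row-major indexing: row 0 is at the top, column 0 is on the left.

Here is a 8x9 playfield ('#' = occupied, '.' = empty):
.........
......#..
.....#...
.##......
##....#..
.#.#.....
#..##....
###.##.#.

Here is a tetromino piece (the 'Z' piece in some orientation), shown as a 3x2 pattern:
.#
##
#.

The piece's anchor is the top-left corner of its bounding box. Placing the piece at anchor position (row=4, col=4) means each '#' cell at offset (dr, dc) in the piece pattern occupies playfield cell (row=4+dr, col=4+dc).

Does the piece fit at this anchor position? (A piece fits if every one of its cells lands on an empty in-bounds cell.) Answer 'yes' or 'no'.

Answer: no

Derivation:
Check each piece cell at anchor (4, 4):
  offset (0,1) -> (4,5): empty -> OK
  offset (1,0) -> (5,4): empty -> OK
  offset (1,1) -> (5,5): empty -> OK
  offset (2,0) -> (6,4): occupied ('#') -> FAIL
All cells valid: no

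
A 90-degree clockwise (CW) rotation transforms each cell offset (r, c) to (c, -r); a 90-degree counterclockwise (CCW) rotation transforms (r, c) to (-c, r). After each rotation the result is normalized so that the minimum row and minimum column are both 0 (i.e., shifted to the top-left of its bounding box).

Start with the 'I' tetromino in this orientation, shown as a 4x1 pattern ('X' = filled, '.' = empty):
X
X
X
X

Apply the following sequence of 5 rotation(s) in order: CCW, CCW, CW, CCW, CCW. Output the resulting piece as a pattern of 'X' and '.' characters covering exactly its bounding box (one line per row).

Answer: XXXX

Derivation:
Start:
X
X
X
X
After rotation 1 (CCW):
XXXX
After rotation 2 (CCW):
X
X
X
X
After rotation 3 (CW):
XXXX
After rotation 4 (CCW):
X
X
X
X
After rotation 5 (CCW):
XXXX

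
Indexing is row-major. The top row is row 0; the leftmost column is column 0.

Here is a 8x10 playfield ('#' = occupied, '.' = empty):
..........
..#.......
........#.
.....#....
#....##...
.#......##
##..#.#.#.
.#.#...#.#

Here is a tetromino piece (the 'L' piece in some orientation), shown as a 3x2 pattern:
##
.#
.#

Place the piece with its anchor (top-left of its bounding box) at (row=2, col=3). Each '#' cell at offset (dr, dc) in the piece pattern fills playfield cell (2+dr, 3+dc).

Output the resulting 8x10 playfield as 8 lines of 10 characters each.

Answer: ..........
..#.......
...##...#.
....##....
#...###...
.#......##
##..#.#.#.
.#.#...#.#

Derivation:
Fill (2+0,3+0) = (2,3)
Fill (2+0,3+1) = (2,4)
Fill (2+1,3+1) = (3,4)
Fill (2+2,3+1) = (4,4)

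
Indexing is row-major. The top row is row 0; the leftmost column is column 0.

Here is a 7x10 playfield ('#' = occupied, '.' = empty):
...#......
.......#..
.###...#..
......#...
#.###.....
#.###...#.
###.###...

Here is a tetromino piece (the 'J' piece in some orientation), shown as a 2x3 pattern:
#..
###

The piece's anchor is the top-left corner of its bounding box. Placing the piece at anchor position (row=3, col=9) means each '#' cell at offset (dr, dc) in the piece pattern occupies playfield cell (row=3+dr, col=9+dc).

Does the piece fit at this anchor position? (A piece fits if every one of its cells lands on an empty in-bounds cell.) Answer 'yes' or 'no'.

Check each piece cell at anchor (3, 9):
  offset (0,0) -> (3,9): empty -> OK
  offset (1,0) -> (4,9): empty -> OK
  offset (1,1) -> (4,10): out of bounds -> FAIL
  offset (1,2) -> (4,11): out of bounds -> FAIL
All cells valid: no

Answer: no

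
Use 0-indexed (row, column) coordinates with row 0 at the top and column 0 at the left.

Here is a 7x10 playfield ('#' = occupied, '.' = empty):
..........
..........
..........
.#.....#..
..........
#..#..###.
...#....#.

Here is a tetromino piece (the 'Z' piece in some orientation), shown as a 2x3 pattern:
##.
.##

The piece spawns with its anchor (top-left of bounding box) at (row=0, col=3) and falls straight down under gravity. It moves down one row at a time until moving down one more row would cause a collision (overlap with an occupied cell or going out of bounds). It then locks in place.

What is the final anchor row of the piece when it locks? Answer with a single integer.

Spawn at (row=0, col=3). Try each row:
  row 0: fits
  row 1: fits
  row 2: fits
  row 3: fits
  row 4: fits
  row 5: blocked -> lock at row 4

Answer: 4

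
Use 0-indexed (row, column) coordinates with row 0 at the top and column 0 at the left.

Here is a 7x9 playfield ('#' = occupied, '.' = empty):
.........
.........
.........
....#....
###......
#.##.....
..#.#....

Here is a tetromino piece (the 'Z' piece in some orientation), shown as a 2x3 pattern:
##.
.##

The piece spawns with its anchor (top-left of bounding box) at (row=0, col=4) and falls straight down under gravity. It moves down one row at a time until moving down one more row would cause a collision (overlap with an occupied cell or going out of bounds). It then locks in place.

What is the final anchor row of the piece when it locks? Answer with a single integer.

Spawn at (row=0, col=4). Try each row:
  row 0: fits
  row 1: fits
  row 2: fits
  row 3: blocked -> lock at row 2

Answer: 2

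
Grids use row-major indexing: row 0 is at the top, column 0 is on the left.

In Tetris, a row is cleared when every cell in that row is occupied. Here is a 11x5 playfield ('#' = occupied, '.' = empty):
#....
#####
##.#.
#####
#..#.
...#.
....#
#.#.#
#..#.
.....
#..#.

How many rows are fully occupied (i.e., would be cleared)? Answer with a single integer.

Answer: 2

Derivation:
Check each row:
  row 0: 4 empty cells -> not full
  row 1: 0 empty cells -> FULL (clear)
  row 2: 2 empty cells -> not full
  row 3: 0 empty cells -> FULL (clear)
  row 4: 3 empty cells -> not full
  row 5: 4 empty cells -> not full
  row 6: 4 empty cells -> not full
  row 7: 2 empty cells -> not full
  row 8: 3 empty cells -> not full
  row 9: 5 empty cells -> not full
  row 10: 3 empty cells -> not full
Total rows cleared: 2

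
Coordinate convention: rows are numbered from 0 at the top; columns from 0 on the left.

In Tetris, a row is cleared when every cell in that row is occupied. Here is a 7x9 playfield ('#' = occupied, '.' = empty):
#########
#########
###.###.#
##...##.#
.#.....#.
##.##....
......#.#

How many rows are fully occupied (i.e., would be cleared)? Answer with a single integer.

Check each row:
  row 0: 0 empty cells -> FULL (clear)
  row 1: 0 empty cells -> FULL (clear)
  row 2: 2 empty cells -> not full
  row 3: 4 empty cells -> not full
  row 4: 7 empty cells -> not full
  row 5: 5 empty cells -> not full
  row 6: 7 empty cells -> not full
Total rows cleared: 2

Answer: 2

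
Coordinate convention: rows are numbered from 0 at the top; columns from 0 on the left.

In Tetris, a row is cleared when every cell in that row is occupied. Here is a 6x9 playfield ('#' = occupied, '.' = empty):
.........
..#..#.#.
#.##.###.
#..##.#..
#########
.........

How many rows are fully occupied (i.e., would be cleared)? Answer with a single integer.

Answer: 1

Derivation:
Check each row:
  row 0: 9 empty cells -> not full
  row 1: 6 empty cells -> not full
  row 2: 3 empty cells -> not full
  row 3: 5 empty cells -> not full
  row 4: 0 empty cells -> FULL (clear)
  row 5: 9 empty cells -> not full
Total rows cleared: 1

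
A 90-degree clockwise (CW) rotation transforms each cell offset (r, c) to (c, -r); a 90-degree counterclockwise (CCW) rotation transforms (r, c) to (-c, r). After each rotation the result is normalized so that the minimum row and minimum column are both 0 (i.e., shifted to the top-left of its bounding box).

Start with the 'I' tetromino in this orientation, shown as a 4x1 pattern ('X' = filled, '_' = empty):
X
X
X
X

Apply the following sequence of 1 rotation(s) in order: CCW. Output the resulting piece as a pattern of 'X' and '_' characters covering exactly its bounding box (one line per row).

Start:
X
X
X
X
After rotation 1 (CCW):
XXXX

Answer: XXXX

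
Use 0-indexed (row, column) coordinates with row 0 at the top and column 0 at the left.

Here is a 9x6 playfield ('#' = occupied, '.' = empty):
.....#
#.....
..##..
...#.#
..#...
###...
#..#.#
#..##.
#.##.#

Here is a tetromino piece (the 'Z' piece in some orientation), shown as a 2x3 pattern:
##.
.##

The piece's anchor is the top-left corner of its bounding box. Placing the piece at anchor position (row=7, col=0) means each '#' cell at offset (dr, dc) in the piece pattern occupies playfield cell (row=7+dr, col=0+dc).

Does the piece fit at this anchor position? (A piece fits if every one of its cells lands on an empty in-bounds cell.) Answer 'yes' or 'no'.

Answer: no

Derivation:
Check each piece cell at anchor (7, 0):
  offset (0,0) -> (7,0): occupied ('#') -> FAIL
  offset (0,1) -> (7,1): empty -> OK
  offset (1,1) -> (8,1): empty -> OK
  offset (1,2) -> (8,2): occupied ('#') -> FAIL
All cells valid: no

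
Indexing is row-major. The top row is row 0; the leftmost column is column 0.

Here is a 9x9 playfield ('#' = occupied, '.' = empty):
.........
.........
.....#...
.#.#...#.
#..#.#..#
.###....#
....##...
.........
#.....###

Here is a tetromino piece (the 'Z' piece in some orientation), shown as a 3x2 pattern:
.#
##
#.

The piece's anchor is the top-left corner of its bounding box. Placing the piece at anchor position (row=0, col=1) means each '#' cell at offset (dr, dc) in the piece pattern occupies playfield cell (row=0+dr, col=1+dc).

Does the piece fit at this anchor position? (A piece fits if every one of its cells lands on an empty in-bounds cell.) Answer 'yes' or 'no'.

Answer: yes

Derivation:
Check each piece cell at anchor (0, 1):
  offset (0,1) -> (0,2): empty -> OK
  offset (1,0) -> (1,1): empty -> OK
  offset (1,1) -> (1,2): empty -> OK
  offset (2,0) -> (2,1): empty -> OK
All cells valid: yes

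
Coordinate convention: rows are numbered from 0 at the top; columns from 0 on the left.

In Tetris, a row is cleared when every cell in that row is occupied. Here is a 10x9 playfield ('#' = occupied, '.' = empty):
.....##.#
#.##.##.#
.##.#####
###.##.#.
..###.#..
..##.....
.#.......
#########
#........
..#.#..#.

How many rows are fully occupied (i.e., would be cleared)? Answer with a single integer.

Check each row:
  row 0: 6 empty cells -> not full
  row 1: 3 empty cells -> not full
  row 2: 2 empty cells -> not full
  row 3: 3 empty cells -> not full
  row 4: 5 empty cells -> not full
  row 5: 7 empty cells -> not full
  row 6: 8 empty cells -> not full
  row 7: 0 empty cells -> FULL (clear)
  row 8: 8 empty cells -> not full
  row 9: 6 empty cells -> not full
Total rows cleared: 1

Answer: 1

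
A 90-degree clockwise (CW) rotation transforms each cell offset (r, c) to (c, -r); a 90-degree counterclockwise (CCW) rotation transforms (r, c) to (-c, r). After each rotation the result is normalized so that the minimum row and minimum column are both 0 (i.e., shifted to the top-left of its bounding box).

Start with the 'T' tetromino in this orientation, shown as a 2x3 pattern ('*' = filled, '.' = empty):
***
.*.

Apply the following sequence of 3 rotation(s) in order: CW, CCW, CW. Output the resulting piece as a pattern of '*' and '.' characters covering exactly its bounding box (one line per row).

Start:
***
.*.
After rotation 1 (CW):
.*
**
.*
After rotation 2 (CCW):
***
.*.
After rotation 3 (CW):
.*
**
.*

Answer: .*
**
.*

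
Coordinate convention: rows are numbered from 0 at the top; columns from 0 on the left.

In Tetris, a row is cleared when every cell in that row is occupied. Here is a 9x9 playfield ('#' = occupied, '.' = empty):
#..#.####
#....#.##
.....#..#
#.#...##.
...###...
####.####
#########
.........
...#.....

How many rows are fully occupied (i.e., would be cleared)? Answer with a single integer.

Check each row:
  row 0: 3 empty cells -> not full
  row 1: 5 empty cells -> not full
  row 2: 7 empty cells -> not full
  row 3: 5 empty cells -> not full
  row 4: 6 empty cells -> not full
  row 5: 1 empty cell -> not full
  row 6: 0 empty cells -> FULL (clear)
  row 7: 9 empty cells -> not full
  row 8: 8 empty cells -> not full
Total rows cleared: 1

Answer: 1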